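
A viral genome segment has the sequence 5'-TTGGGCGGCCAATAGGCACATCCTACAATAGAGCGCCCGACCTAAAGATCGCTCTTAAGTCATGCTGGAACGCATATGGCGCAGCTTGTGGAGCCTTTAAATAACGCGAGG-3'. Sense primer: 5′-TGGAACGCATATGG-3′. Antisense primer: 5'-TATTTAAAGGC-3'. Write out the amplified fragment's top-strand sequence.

5'-TGGAACGCATATGGCGCAGCTTGTGGAGCCTTTAAATA-3'

Forward primer TGGAACGCATATGG is found on the top strand at positions 66–79.
The reverse primer's reverse complement is GCCTTTAAATA, which matches the template at positions 93–103.
The product is the template from position 66 through 103 (38 bp).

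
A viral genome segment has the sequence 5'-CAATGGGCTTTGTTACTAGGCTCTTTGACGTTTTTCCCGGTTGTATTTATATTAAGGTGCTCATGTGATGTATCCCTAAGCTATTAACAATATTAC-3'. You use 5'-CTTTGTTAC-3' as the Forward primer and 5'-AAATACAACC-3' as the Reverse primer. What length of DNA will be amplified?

Forward primer CTTTGTTAC is found on the top strand at positions 8–16.
Reverse complement of the reverse primer: GGTTGTATTT. This occurs on the top strand at positions 39–48.
The product runs from position 8 to position 48, so its length is 48 − 8 + 1 = 41 bp.

41 bp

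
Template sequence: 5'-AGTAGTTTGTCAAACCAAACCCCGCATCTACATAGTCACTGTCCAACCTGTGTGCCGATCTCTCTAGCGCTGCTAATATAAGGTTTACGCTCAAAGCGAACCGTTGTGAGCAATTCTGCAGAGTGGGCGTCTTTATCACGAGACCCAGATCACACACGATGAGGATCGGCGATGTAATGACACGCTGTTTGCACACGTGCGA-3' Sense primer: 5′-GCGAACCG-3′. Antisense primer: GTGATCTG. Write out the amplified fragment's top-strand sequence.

The forward primer matches the template at positions 96–103.
Taking the reverse complement of GTGATCTG gives CAGATCAC, found at positions 146–153 on the template; the primer anneals here to the top strand with its 3' end pointing upstream.
The product is the template from position 96 through 153 (58 bp).

5'-GCGAACCGTTGTGAGCAATTCTGCAGAGTGGGCGTCTTTATCACGAGACCCAGATCAC-3'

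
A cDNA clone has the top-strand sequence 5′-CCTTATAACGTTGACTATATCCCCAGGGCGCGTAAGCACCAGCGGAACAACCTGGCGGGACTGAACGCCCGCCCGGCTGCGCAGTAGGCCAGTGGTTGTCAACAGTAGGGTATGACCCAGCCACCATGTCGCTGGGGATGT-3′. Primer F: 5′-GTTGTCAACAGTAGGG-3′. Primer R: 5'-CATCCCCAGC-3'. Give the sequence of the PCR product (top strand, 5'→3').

5'-GTTGTCAACAGTAGGGTATGACCCAGCCACCATGTCGCTGGGGATG-3'

Forward primer GTTGTCAACAGTAGGG is found on the top strand at positions 95–110.
Reverse complement of the reverse primer: GCTGGGGATG. This occurs on the top strand at positions 131–140.
The product is the template from position 95 through 140 (46 bp).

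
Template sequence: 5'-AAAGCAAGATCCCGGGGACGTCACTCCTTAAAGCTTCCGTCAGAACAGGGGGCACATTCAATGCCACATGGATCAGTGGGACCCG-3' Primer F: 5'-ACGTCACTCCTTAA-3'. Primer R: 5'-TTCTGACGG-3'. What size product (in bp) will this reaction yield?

Forward primer ACGTCACTCCTTAA is found on the top strand at positions 18–31.
Reverse complement of the reverse primer: CCGTCAGAA. This occurs on the top strand at positions 37–45.
Amplicon spans positions 18–45: 28 bp.

28 bp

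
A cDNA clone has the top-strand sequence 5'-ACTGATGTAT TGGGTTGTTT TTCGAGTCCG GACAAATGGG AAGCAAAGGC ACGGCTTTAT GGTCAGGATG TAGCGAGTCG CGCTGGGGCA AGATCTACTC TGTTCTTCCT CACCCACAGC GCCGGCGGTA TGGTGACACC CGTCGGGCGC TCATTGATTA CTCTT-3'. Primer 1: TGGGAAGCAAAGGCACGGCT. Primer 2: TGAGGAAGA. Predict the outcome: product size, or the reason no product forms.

Primer 1 (TGGGAAGCAAAGGCACGGCT) matches the top strand at positions 37–56; it acts as a forward primer.
Primer 2's reverse complement is TCTTCCTCA, matching the top strand at positions 104–112; it acts as a reverse primer.
The 3' ends face each other across positions 37–112, giving a 76 bp product.

Yes — a 76 bp product.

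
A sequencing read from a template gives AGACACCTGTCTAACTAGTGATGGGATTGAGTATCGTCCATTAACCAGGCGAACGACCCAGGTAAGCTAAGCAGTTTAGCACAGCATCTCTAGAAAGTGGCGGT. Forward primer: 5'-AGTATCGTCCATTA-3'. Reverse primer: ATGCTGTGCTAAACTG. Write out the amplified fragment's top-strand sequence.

5'-AGTATCGTCCATTAACCAGGCGAACGACCCAGGTAAGCTAAGCAGTTTAGCACAGCAT-3'

Forward primer AGTATCGTCCATTA is found on the top strand at positions 30–43.
Taking the reverse complement of ATGCTGTGCTAAACTG gives CAGTTTAGCACAGCAT, found at positions 72–87 on the template; the primer anneals here to the top strand with its 3' end pointing upstream.
The product is the template from position 30 through 87 (58 bp).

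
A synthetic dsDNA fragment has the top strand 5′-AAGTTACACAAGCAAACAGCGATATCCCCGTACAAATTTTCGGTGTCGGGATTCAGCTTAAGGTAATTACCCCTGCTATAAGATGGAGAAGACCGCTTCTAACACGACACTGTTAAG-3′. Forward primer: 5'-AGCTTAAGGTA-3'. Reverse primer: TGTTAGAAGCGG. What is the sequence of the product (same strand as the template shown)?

5'-AGCTTAAGGTAATTACCCCTGCTATAAGATGGAGAAGACCGCTTCTAACA-3'

Forward primer AGCTTAAGGTA is found on the top strand at positions 55–65.
Reverse complement of the reverse primer: CCGCTTCTAACA. This occurs on the top strand at positions 93–104.
The product is the template from position 55 through 104 (50 bp).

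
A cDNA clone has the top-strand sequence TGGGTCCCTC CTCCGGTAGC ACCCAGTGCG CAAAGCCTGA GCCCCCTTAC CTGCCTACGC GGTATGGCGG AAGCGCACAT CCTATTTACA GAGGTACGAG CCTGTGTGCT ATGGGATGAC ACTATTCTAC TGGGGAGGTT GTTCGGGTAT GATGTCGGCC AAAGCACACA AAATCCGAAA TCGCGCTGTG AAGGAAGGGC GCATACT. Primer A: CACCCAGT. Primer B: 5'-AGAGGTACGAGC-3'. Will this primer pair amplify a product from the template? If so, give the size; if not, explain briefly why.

No product — both primers anneal to the same strand and extend in the same direction.

Primer A (CACCCAGT) matches the top strand at positions 20–27 (3' end points downstream).
Primer B (AGAGGTACGAGC) also matches the top strand directly, at positions 90–101 — its reverse complement GCTCGTACCTCT is not present.
Both primers anneal to the bottom strand with 3' ends pointing the same way, so neither can prime synthesis back toward the other.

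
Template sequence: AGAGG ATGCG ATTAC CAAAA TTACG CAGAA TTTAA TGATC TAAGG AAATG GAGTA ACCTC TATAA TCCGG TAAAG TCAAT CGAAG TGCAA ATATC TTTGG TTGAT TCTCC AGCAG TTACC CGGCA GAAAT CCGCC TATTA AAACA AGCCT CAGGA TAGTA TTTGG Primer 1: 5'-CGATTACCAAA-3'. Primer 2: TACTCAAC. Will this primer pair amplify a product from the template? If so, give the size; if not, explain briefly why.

Primer 2 (TACTCAAC) does not match the top strand, and its reverse complement GTTGAGTA does not match either.
With no annealing site for primer 2, no amplification occurs.

No product — primer 2 has no binding site in the template.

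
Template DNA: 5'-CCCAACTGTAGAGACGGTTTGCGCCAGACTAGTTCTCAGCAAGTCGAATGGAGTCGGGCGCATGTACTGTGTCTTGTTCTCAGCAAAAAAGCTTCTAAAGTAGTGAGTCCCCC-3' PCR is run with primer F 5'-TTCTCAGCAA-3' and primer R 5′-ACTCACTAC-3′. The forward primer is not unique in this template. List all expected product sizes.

The forward primer TTCTCAGCAA matches the top strand at positions 33–42, 77–86.
The reverse primer's reverse complement is GTAGTGAGT, matching at positions 100–108.
Each forward site pairs with the reverse site to give a product ending at position 108: sizes 76, 32 bp.

76 bp, 32 bp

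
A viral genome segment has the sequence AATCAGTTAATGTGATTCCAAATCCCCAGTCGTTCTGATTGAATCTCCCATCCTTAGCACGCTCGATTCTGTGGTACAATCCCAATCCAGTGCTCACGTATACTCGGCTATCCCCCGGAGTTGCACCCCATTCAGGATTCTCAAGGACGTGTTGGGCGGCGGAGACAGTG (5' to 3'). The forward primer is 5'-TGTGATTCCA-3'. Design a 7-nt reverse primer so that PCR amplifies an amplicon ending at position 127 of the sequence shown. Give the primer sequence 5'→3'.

The forward primer binds at positions 11–20; the product's 3' end on the top strand is position 127.
The reverse primer anneals to the top strand over positions 121–127, i.e. to TTGCACC.
Its sequence written 5'→3' is the reverse complement: GGTGCAA.

5'-GGTGCAA-3'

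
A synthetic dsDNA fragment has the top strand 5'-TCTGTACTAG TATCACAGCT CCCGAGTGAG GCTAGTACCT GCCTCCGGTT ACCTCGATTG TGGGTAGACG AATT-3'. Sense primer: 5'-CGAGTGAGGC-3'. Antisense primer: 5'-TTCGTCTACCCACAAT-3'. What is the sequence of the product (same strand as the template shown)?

5'-CGAGTGAGGCTAGTACCTGCCTCCGGTTACCTCGATTGTGGGTAGACGAA-3'

Scanning the template, CGAGTGAGGC occurs at positions 23–32; this primer anneals to the bottom strand there with its 3' end pointing downstream.
Taking the reverse complement of TTCGTCTACCCACAAT gives ATTGTGGGTAGACGAA, found at positions 57–72 on the template; the primer anneals here to the top strand with its 3' end pointing upstream.
The product is the template from position 23 through 72 (50 bp).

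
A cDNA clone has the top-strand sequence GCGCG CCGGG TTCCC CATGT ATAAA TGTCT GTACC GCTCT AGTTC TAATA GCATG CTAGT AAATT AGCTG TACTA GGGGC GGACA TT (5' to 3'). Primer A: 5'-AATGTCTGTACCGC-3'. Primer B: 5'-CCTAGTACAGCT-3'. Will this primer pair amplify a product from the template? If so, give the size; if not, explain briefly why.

Primer A (AATGTCTGTACCGC) matches the top strand at positions 24–37; it acts as a forward primer.
Primer B's reverse complement is AGCTGTACTAGG, matching the top strand at positions 66–77; it acts as a reverse primer.
The 3' ends face each other across positions 24–77, giving a 54 bp product.

Yes — a 54 bp product.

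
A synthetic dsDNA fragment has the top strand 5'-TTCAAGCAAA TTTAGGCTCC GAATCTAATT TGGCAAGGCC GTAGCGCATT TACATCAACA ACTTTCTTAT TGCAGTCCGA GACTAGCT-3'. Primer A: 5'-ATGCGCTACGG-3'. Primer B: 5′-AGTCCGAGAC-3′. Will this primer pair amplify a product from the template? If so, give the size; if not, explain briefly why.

No product — the primers' 3' ends point away from each other.

Primer A (ATGCGCTACGG) has reverse complement CCGTAGCGCAT, which matches the top strand at positions 39–49; primer A anneals to the top strand there with its 3' end pointing upstream toward position 39.
Primer B (AGTCCGAGAC) matches the top strand directly at positions 74–83; it anneals to the bottom strand with its 3' end pointing downstream toward position 83.
The 3' ends diverge (primer A extends toward position 1, primer B toward position 88), so the primers never converge on a shared product.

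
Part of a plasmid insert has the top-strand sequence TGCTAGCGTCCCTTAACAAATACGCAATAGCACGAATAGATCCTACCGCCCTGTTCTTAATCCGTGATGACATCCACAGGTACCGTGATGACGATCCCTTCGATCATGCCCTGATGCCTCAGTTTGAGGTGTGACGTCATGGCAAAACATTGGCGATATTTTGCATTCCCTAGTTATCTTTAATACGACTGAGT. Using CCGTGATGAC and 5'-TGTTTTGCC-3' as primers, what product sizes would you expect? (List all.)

The forward primer CCGTGATGAC matches the top strand at positions 62–71, 83–92.
The reverse primer's reverse complement is GGCAAAACA, matching at positions 141–149.
Each forward site pairs with the reverse site to give a product ending at position 149: sizes 88, 67 bp.

88 bp, 67 bp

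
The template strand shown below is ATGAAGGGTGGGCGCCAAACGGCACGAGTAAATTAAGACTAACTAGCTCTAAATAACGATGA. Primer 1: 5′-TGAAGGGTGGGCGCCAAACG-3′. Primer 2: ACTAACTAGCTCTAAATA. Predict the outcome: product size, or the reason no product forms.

Primer 1 (TGAAGGGTGGGCGCCAAACG) matches the top strand at positions 2–21 (3' end points downstream).
Primer 2 (ACTAACTAGCTCTAAATA) also matches the top strand directly, at positions 38–55 — its reverse complement TATTTAGAGCTAGTTAGT is not present.
Both primers anneal to the bottom strand with 3' ends pointing the same way, so neither can prime synthesis back toward the other.

No product — both primers anneal to the same strand and extend in the same direction.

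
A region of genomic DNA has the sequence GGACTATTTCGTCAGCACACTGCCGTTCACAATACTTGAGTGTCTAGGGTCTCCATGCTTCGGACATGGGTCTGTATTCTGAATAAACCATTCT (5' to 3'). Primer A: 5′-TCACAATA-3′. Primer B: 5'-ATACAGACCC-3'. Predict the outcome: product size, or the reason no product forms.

Yes — a 51 bp product.

Primer A (TCACAATA) matches the top strand at positions 27–34; it acts as a forward primer.
Primer B's reverse complement is GGGTCTGTAT, matching the top strand at positions 68–77; it acts as a reverse primer.
The 3' ends face each other across positions 27–77, giving a 51 bp product.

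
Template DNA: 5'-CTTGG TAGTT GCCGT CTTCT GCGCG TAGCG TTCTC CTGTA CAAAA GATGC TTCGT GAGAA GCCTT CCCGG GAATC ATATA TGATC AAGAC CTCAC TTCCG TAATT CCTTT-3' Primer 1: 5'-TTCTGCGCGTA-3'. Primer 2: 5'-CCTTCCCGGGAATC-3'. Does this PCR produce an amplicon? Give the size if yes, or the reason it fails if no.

No product — both primers anneal to the same strand and extend in the same direction.

Primer 1 (TTCTGCGCGTA) matches the top strand at positions 17–27 (3' end points downstream).
Primer 2 (CCTTCCCGGGAATC) also matches the top strand directly, at positions 62–75 — its reverse complement GATTCCCGGGAAGG is not present.
Both primers anneal to the bottom strand with 3' ends pointing the same way, so neither can prime synthesis back toward the other.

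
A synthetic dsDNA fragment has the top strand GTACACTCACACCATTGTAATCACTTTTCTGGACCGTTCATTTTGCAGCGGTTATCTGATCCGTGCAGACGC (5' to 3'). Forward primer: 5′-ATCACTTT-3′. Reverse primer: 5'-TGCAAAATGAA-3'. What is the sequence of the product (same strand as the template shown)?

5'-ATCACTTTTCTGGACCGTTCATTTTGCA-3'

Scanning the template, ATCACTTT occurs at positions 20–27; this primer anneals to the bottom strand there with its 3' end pointing downstream.
Reverse complement of the reverse primer: TTCATTTTGCA. This occurs on the top strand at positions 37–47.
The product is the template from position 20 through 47 (28 bp).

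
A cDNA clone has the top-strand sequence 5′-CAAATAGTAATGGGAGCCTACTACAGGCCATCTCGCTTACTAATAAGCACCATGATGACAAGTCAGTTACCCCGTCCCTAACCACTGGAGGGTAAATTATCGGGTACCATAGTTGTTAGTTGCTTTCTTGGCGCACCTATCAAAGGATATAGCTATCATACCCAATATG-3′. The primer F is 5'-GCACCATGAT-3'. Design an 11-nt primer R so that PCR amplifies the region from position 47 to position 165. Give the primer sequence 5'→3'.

The product's 3' end on the top strand is position 165.
The reverse primer anneals to the top strand over positions 155–165, i.e. to ATCATACCCAA.
Its sequence written 5'→3' is the reverse complement: TTGGGTATGAT.

5'-TTGGGTATGAT-3'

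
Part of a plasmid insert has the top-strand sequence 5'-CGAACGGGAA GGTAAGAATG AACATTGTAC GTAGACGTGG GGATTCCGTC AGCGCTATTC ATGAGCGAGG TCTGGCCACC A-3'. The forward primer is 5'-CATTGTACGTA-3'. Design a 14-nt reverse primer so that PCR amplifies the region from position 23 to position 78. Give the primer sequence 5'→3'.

5'-TGGCCAGACCTCGC-3'

The product's 3' end on the top strand is position 78.
The reverse primer anneals to the top strand over positions 65–78, i.e. to GCGAGGTCTGGCCA.
Its sequence written 5'→3' is the reverse complement: TGGCCAGACCTCGC.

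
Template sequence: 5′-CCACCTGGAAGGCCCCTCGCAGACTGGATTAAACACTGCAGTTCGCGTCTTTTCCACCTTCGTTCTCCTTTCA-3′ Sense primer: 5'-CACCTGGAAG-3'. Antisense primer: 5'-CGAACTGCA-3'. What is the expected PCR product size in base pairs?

Scanning the template, CACCTGGAAG occurs at positions 2–11; this primer anneals to the bottom strand there with its 3' end pointing downstream.
Reverse complement of the reverse primer: TGCAGTTCG. This occurs on the top strand at positions 37–45.
The product runs from position 2 to position 45, so its length is 45 − 2 + 1 = 44 bp.

44 bp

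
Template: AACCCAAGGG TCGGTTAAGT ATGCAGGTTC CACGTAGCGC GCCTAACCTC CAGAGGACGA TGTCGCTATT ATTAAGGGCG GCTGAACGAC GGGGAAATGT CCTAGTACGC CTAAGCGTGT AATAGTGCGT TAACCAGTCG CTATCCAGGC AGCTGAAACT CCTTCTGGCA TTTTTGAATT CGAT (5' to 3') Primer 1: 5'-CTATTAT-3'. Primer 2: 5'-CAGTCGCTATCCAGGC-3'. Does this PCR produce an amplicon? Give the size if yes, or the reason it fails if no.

Primer 1 (CTATTAT) matches the top strand at positions 66–72 (3' end points downstream).
Primer 2 (CAGTCGCTATCCAGGC) also matches the top strand directly, at positions 135–150 — its reverse complement GCCTGGATAGCGACTG is not present.
Both primers anneal to the bottom strand with 3' ends pointing the same way, so neither can prime synthesis back toward the other.

No product — both primers anneal to the same strand and extend in the same direction.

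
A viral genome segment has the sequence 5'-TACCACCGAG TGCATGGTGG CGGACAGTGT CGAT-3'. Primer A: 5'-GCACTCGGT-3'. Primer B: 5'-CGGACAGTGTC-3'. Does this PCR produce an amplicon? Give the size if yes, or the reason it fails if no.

Primer A (GCACTCGGT) has reverse complement ACCGAGTGC, which matches the top strand at positions 5–13; primer A anneals to the top strand there with its 3' end pointing upstream toward position 5.
Primer B (CGGACAGTGTC) matches the top strand directly at positions 21–31; it anneals to the bottom strand with its 3' end pointing downstream toward position 31.
The 3' ends diverge (primer A extends toward position 1, primer B toward position 34), so the primers never converge on a shared product.

No product — the primers' 3' ends point away from each other.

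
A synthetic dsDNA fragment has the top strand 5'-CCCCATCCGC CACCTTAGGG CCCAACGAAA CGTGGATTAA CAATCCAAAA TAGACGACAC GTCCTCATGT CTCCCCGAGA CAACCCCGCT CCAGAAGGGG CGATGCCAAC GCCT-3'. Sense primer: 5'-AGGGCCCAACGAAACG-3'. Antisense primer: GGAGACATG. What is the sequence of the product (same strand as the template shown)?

5'-AGGGCCCAACGAAACGTGGATTAACAATCCAAAATAGACGACACGTCCTCATGTCTCC-3'

The forward primer matches the template at positions 17–32.
The reverse primer's reverse complement is CATGTCTCC, which matches the template at positions 66–74.
The product is the template from position 17 through 74 (58 bp).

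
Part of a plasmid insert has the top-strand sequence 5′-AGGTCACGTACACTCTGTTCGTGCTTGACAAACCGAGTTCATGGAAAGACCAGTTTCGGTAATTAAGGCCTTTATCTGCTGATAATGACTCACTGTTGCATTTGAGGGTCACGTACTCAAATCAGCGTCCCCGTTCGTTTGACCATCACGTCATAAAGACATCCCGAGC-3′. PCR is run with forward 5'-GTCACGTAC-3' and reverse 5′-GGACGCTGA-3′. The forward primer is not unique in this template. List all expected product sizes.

128 bp, 23 bp

The forward primer GTCACGTAC matches the top strand at positions 3–11, 108–116.
The reverse primer's reverse complement is TCAGCGTCC, matching at positions 122–130.
Each forward site pairs with the reverse site to give a product ending at position 130: sizes 128, 23 bp.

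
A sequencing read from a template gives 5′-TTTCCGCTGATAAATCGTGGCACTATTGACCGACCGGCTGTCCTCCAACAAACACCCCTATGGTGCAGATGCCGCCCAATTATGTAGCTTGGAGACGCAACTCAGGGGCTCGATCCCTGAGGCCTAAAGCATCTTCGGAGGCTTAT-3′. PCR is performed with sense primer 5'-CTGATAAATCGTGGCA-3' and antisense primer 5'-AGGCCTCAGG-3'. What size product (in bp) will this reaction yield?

Forward primer CTGATAAATCGTGGCA is found on the top strand at positions 7–22.
Reverse complement of the reverse primer: CCTGAGGCCT. This occurs on the top strand at positions 116–125.
The product runs from position 7 to position 125, so its length is 125 − 7 + 1 = 119 bp.

119 bp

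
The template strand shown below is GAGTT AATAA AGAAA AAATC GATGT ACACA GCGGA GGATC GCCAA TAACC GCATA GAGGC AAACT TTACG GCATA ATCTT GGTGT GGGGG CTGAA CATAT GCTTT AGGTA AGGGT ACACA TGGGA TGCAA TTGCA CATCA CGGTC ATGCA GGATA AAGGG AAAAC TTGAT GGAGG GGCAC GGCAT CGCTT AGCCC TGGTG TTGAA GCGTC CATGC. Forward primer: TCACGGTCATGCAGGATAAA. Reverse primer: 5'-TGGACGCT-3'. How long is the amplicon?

Forward primer TCACGGTCATGCAGGATAAA is found on the top strand at positions 138–157.
Reverse complement of the reverse primer: AGCGTCCA. This occurs on the top strand at positions 205–212.
Product length = (reverse-primer end) − (forward-primer start) + 1 = 212 − 138 + 1 = 75 bp.

75 bp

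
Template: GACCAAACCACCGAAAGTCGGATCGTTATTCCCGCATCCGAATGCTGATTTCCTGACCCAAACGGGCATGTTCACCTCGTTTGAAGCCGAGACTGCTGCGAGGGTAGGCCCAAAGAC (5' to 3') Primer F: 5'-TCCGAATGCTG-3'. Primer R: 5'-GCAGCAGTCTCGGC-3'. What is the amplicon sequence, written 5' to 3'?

5'-TCCGAATGCTGATTTCCTGACCCAAACGGGCATGTTCACCTCGTTTGAAGCCGAGACTGCTGC-3'

Scanning the template, TCCGAATGCTG occurs at positions 37–47; this primer anneals to the bottom strand there with its 3' end pointing downstream.
The reverse primer's reverse complement is GCCGAGACTGCTGC, which matches the template at positions 86–99.
The product is the template from position 37 through 99 (63 bp).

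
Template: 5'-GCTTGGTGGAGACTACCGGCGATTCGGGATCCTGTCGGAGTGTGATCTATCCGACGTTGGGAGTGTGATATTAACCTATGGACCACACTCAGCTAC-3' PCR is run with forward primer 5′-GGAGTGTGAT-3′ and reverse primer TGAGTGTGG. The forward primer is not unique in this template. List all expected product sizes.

The forward primer GGAGTGTGAT matches the top strand at positions 37–46, 60–69.
The reverse primer's reverse complement is CCACACTCA, matching at positions 83–91.
Each forward site pairs with the reverse site to give a product ending at position 91: sizes 55, 32 bp.

55 bp, 32 bp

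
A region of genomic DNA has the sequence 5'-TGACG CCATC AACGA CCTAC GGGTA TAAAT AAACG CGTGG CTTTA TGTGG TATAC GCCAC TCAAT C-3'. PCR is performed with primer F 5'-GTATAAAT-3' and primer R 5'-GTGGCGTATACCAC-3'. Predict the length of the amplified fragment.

The forward primer matches the template at positions 23–30.
Taking the reverse complement of GTGGCGTATACCAC gives GTGGTATACGCCAC, found at positions 47–60 on the template; the primer anneals here to the top strand with its 3' end pointing upstream.
Amplicon spans positions 23–60: 38 bp.

38 bp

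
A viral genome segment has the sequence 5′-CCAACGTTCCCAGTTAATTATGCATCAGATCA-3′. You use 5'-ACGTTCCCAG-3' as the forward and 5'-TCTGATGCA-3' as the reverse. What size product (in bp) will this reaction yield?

26 bp

The forward primer matches the template at positions 4–13.
Reverse complement of the reverse primer: TGCATCAGA. This occurs on the top strand at positions 21–29.
Product length = (reverse-primer end) − (forward-primer start) + 1 = 29 − 4 + 1 = 26 bp.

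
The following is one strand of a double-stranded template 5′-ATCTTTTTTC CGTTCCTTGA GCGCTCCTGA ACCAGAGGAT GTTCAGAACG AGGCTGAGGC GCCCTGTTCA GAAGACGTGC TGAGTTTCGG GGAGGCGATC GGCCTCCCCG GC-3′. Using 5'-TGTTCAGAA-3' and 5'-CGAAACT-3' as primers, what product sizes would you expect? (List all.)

50 bp, 25 bp

The forward primer TGTTCAGAA matches the top strand at positions 40–48, 65–73.
The reverse primer's reverse complement is AGTTTCG, matching at positions 83–89.
Each forward site pairs with the reverse site to give a product ending at position 89: sizes 50, 25 bp.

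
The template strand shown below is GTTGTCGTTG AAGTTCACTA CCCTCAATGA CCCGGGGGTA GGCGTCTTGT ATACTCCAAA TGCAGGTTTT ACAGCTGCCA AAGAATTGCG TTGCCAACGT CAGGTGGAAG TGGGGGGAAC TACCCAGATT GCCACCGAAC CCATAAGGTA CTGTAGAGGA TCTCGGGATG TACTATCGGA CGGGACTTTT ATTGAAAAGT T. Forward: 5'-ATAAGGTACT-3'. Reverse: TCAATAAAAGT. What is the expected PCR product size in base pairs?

53 bp

Scanning the template, ATAAGGTACT occurs at positions 143–152; this primer anneals to the bottom strand there with its 3' end pointing downstream.
Reverse complement of the reverse primer: ACTTTTATTGA. This occurs on the top strand at positions 185–195.
The product runs from position 143 to position 195, so its length is 195 − 143 + 1 = 53 bp.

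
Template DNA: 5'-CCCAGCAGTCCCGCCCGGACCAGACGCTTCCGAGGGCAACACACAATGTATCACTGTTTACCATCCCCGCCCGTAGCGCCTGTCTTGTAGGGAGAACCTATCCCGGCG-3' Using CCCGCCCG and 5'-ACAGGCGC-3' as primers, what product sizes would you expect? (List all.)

The forward primer CCCGCCCG matches the top strand at positions 10–17, 66–73.
The reverse primer's reverse complement is GCGCCTGT, matching at positions 76–83.
Each forward site pairs with the reverse site to give a product ending at position 83: sizes 74, 18 bp.

74 bp, 18 bp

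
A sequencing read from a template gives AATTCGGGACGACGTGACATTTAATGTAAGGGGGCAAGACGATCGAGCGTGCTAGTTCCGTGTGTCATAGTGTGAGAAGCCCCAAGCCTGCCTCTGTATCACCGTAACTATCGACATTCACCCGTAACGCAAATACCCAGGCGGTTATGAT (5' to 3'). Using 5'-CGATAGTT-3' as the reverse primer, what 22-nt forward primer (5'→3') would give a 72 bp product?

5'-ATCGAGCGTGCTAGTTCCGTGT-3'

The reverse primer's reverse complement AACTATCG matches the template at positions 106–113, so the product ends at position 113.
A 72 bp product then starts at position 113 − 72 + 1 = 42.
The forward primer is identical to the top strand there: ATCGAGCGTGCTAGTTCCGTGT.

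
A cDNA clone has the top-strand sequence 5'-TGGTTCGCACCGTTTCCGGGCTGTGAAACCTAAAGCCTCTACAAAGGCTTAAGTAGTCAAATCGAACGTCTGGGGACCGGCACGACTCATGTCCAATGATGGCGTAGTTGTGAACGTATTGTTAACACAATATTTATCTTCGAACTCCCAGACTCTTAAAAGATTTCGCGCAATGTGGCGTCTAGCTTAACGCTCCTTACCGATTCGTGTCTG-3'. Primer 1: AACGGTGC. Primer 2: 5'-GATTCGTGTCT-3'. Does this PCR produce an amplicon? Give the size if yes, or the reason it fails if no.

No product — the primers' 3' ends point away from each other.

Primer 1 (AACGGTGC) has reverse complement GCACCGTT, which matches the top strand at positions 7–14; primer 1 anneals to the top strand there with its 3' end pointing upstream toward position 7.
Primer 2 (GATTCGTGTCT) matches the top strand directly at positions 202–212; it anneals to the bottom strand with its 3' end pointing downstream toward position 212.
The 3' ends diverge (primer 1 extends toward position 1, primer 2 toward position 213), so the primers never converge on a shared product.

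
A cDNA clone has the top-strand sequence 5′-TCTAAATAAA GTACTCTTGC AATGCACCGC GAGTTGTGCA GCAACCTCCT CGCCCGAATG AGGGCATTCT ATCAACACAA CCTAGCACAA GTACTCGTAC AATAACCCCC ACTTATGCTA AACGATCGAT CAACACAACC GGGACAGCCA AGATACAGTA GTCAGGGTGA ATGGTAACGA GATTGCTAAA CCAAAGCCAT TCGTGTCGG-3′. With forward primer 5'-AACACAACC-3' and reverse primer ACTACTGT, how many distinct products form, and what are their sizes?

The forward primer AACACAACC matches the top strand at positions 74–82, 132–140.
The reverse primer's reverse complement is ACAGTAGT, matching at positions 155–162.
Each forward site pairs with the reverse site to give a product ending at position 162: sizes 89, 31 bp.

Two products: 89 bp, 31 bp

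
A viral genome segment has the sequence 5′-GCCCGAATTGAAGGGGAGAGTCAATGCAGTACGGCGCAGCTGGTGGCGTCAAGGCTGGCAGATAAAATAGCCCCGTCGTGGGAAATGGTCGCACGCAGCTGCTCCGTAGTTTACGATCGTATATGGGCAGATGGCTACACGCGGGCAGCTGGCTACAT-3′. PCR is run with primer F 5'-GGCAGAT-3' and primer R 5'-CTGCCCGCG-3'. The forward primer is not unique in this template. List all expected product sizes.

The forward primer GGCAGAT matches the top strand at positions 57–63, 126–132.
The reverse primer's reverse complement is CGCGGGCAG, matching at positions 140–148.
Each forward site pairs with the reverse site to give a product ending at position 148: sizes 92, 23 bp.

92 bp, 23 bp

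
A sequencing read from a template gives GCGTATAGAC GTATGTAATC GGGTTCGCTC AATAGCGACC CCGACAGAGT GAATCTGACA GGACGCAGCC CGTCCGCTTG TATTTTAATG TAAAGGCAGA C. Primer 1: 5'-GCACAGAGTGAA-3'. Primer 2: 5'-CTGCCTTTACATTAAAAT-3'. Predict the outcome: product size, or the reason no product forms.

Primer 1 (GCACAGAGTGAA) does not match the top strand, and its reverse complement TTCACTCTGTGC does not match either.
With no annealing site for primer 1, no amplification occurs.

No product — primer 1 has no binding site in the template.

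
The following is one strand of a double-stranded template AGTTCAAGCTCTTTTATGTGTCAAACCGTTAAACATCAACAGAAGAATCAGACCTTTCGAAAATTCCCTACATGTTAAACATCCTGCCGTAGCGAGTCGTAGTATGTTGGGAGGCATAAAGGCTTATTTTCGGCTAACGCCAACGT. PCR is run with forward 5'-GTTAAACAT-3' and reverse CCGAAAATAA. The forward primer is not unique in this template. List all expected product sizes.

106 bp, 60 bp

The forward primer GTTAAACAT matches the top strand at positions 28–36, 74–82.
The reverse primer's reverse complement is TTATTTTCGG, matching at positions 124–133.
Each forward site pairs with the reverse site to give a product ending at position 133: sizes 106, 60 bp.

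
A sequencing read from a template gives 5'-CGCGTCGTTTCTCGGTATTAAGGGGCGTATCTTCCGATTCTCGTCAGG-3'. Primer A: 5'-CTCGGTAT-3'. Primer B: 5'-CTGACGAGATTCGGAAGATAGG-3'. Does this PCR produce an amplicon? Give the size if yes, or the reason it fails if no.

No product — primer B has no binding site in the template.

Primer B (CTGACGAGATTCGGAAGATAGG) does not match the top strand, and its reverse complement CCTATCTTCCGAATCTCGTCAG does not match either.
With no annealing site for primer B, no amplification occurs.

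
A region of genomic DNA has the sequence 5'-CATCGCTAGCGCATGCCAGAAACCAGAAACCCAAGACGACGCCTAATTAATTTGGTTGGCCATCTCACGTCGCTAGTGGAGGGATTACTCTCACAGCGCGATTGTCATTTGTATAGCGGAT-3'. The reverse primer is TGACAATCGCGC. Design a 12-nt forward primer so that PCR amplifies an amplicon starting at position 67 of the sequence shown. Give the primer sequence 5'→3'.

5'-ACGTCGCTAGTG-3'

The reverse primer's reverse complement GCGCGATTGTCA matches the template at positions 96–107; the product starts at position 67.
The forward primer is identical to the top strand over positions 67–78: ACGTCGCTAGTG.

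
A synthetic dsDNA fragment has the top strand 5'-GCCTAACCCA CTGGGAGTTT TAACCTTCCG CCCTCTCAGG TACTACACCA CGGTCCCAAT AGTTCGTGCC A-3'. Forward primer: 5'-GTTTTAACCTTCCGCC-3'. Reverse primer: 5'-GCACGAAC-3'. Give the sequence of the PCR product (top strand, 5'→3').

Scanning the template, GTTTTAACCTTCCGCC occurs at positions 17–32; this primer anneals to the bottom strand there with its 3' end pointing downstream.
Taking the reverse complement of GCACGAAC gives GTTCGTGC, found at positions 62–69 on the template; the primer anneals here to the top strand with its 3' end pointing upstream.
The product is the template from position 17 through 69 (53 bp).

5'-GTTTTAACCTTCCGCCCTCTCAGGTACTACACCACGGTCCCAATAGTTCGTGC-3'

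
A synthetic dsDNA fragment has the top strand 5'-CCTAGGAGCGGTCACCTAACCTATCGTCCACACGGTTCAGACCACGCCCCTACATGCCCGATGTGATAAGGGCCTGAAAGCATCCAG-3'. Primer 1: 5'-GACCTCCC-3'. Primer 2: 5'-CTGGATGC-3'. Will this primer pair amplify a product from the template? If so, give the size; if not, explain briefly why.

No product — primer 1 has no binding site in the template.

Primer 1 (GACCTCCC) does not match the top strand, and its reverse complement GGGAGGTC does not match either.
With no annealing site for primer 1, no amplification occurs.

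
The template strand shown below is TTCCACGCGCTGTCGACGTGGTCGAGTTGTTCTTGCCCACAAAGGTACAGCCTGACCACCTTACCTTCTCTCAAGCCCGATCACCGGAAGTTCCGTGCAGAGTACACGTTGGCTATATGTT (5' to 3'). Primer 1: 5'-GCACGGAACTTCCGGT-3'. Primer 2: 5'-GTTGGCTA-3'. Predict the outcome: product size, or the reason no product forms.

Primer 1 (GCACGGAACTTCCGGT) has reverse complement ACCGGAAGTTCCGTGC, which matches the top strand at positions 83–98; primer 1 anneals to the top strand there with its 3' end pointing upstream toward position 83.
Primer 2 (GTTGGCTA) matches the top strand directly at positions 108–115; it anneals to the bottom strand with its 3' end pointing downstream toward position 115.
The 3' ends diverge (primer 1 extends toward position 1, primer 2 toward position 121), so the primers never converge on a shared product.

No product — the primers' 3' ends point away from each other.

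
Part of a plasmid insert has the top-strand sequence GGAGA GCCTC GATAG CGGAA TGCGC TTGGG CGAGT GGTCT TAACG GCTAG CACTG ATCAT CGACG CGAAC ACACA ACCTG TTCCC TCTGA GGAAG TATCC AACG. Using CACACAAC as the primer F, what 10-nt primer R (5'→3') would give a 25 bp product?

5'-TTCCTCAGAG-3'

The forward primer binds at positions 70–77, so a 25 bp product ends at position 70 + 25 − 1 = 94.
The reverse primer anneals to the top strand over positions 85–94, i.e. to CTCTGAGGAA.
Its sequence written 5'→3' is the reverse complement: TTCCTCAGAG.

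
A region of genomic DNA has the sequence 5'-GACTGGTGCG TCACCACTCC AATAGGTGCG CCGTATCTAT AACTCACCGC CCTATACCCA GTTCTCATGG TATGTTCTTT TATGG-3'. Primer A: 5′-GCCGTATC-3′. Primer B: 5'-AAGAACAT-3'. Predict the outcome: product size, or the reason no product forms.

Primer A (GCCGTATC) matches the top strand at positions 30–37; it acts as a forward primer.
Primer B's reverse complement is ATGTTCTT, matching the top strand at positions 72–79; it acts as a reverse primer.
The 3' ends face each other across positions 30–79, giving a 50 bp product.

Yes — a 50 bp product.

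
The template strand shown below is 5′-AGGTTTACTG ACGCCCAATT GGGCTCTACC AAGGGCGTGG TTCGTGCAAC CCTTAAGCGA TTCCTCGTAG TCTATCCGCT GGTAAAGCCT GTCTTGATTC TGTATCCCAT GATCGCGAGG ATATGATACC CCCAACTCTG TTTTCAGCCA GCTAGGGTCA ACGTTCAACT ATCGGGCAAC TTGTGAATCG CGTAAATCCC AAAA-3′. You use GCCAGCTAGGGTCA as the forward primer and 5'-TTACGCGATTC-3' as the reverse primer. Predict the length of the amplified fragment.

49 bp

Scanning the template, GCCAGCTAGGGTCA occurs at positions 147–160; this primer anneals to the bottom strand there with its 3' end pointing downstream.
Taking the reverse complement of TTACGCGATTC gives GAATCGCGTAA, found at positions 185–195 on the template; the primer anneals here to the top strand with its 3' end pointing upstream.
Product length = (reverse-primer end) − (forward-primer start) + 1 = 195 − 147 + 1 = 49 bp.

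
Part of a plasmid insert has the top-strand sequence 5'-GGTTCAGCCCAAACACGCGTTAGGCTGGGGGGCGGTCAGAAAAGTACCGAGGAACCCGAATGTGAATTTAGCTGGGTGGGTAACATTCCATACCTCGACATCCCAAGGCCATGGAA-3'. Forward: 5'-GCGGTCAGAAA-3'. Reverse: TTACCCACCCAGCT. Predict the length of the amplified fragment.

52 bp

The forward primer matches the template at positions 32–42.
Reverse complement of the reverse primer: AGCTGGGTGGGTAA. This occurs on the top strand at positions 70–83.
Product length = (reverse-primer end) − (forward-primer start) + 1 = 83 − 32 + 1 = 52 bp.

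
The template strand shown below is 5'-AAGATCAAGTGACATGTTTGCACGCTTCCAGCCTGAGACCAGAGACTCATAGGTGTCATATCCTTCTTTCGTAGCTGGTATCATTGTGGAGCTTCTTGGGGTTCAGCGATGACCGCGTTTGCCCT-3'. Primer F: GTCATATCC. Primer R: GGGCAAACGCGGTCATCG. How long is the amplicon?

The forward primer matches the template at positions 55–63.
The reverse primer's reverse complement is CGATGACCGCGTTTGCCC, which matches the template at positions 107–124.
Amplicon spans positions 55–124: 70 bp.

70 bp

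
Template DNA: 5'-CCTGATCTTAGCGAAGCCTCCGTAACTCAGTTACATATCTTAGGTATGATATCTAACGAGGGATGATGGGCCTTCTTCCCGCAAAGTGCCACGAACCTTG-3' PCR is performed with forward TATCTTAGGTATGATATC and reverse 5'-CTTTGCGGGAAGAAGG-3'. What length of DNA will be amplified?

Forward primer TATCTTAGGTATGATATC is found on the top strand at positions 36–53.
Reverse complement of the reverse primer: CCTTCTTCCCGCAAAG. This occurs on the top strand at positions 71–86.
The product runs from position 36 to position 86, so its length is 86 − 36 + 1 = 51 bp.

51 bp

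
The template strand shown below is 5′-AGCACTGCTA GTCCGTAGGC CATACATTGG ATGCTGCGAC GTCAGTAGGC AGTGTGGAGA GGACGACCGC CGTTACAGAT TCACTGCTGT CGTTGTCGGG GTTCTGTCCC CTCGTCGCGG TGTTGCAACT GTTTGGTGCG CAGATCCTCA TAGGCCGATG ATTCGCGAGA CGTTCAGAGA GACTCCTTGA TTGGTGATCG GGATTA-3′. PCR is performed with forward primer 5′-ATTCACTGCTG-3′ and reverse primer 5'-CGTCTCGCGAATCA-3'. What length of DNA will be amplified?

The forward primer matches the template at positions 79–89.
The reverse primer's reverse complement is TGATTCGCGAGACG, which matches the template at positions 159–172.
The product runs from position 79 to position 172, so its length is 172 − 79 + 1 = 94 bp.

94 bp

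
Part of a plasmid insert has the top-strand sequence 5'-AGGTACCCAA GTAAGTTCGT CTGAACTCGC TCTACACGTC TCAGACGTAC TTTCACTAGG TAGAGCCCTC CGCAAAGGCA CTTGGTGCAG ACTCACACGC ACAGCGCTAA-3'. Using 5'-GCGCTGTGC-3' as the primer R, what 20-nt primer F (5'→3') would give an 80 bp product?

5'-CGCTCTACACGTCTCAGACG-3'

The reverse primer's reverse complement GCACAGCGC matches the template at positions 99–107, so the product ends at position 107.
An 80 bp product then starts at position 107 − 80 + 1 = 28.
The forward primer is identical to the top strand there: CGCTCTACACGTCTCAGACG.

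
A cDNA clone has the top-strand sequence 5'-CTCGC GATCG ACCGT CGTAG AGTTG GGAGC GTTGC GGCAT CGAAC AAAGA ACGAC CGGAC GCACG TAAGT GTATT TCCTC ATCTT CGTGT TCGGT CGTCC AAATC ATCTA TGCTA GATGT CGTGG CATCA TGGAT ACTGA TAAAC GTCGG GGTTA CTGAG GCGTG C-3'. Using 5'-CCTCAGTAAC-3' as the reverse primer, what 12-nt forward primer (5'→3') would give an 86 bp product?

5'-TCCTCATCTTCG-3'

The reverse primer's reverse complement GTTACTGAGG matches the template at positions 152–161, so the product ends at position 161.
An 86 bp product then starts at position 161 − 86 + 1 = 76.
The forward primer is identical to the top strand there: TCCTCATCTTCG.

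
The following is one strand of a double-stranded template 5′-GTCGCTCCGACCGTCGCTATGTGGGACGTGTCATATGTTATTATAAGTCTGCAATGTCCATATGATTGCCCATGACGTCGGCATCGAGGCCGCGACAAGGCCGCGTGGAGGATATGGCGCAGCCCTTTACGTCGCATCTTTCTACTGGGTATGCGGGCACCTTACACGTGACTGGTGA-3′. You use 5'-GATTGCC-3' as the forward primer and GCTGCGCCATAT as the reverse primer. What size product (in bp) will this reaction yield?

The forward primer matches the template at positions 64–70.
The reverse primer's reverse complement is ATATGGCGCAGC, which matches the template at positions 112–123.
Product length = (reverse-primer end) − (forward-primer start) + 1 = 123 − 64 + 1 = 60 bp.

60 bp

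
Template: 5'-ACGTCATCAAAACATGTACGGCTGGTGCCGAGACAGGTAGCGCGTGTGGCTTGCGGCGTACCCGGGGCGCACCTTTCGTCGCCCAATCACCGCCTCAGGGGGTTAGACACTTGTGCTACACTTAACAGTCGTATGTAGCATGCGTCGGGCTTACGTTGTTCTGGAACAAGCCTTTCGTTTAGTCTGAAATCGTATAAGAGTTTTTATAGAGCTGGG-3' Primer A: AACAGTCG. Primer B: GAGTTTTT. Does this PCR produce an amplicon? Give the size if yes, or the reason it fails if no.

Primer A (AACAGTCG) matches the top strand at positions 124–131 (3' end points downstream).
Primer B (GAGTTTTT) also matches the top strand directly, at positions 198–205 — its reverse complement AAAAACTC is not present.
Both primers anneal to the bottom strand with 3' ends pointing the same way, so neither can prime synthesis back toward the other.

No product — both primers anneal to the same strand and extend in the same direction.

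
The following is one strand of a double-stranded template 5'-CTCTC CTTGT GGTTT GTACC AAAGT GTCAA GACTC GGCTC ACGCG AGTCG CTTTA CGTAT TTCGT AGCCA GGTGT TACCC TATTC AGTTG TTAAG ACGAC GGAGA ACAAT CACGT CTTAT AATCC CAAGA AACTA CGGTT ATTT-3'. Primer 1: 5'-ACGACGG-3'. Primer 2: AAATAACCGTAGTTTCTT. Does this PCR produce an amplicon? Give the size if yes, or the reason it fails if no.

Yes — a 49 bp product.

Primer 1 (ACGACGG) matches the top strand at positions 96–102; it acts as a forward primer.
Primer 2's reverse complement is AAGAAACTACGGTTATTT, matching the top strand at positions 127–144; it acts as a reverse primer.
The 3' ends face each other across positions 96–144, giving a 49 bp product.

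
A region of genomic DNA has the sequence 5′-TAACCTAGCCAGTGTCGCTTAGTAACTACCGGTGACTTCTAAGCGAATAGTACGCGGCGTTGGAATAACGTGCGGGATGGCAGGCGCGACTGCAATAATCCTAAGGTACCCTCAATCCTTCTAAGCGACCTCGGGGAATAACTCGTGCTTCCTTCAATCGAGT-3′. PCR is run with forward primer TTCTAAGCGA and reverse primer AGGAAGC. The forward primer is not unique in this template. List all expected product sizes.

117 bp, 35 bp

The forward primer TTCTAAGCGA matches the top strand at positions 37–46, 119–128.
The reverse primer's reverse complement is GCTTCCT, matching at positions 147–153.
Each forward site pairs with the reverse site to give a product ending at position 153: sizes 117, 35 bp.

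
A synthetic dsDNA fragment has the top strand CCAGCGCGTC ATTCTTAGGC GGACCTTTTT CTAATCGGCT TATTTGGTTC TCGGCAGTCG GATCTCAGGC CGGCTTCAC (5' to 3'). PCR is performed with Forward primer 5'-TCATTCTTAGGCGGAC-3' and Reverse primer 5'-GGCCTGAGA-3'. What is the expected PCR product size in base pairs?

Scanning the template, TCATTCTTAGGCGGAC occurs at positions 9–24; this primer anneals to the bottom strand there with its 3' end pointing downstream.
The reverse primer's reverse complement is TCTCAGGCC, which matches the template at positions 63–71.
The product runs from position 9 to position 71, so its length is 71 − 9 + 1 = 63 bp.

63 bp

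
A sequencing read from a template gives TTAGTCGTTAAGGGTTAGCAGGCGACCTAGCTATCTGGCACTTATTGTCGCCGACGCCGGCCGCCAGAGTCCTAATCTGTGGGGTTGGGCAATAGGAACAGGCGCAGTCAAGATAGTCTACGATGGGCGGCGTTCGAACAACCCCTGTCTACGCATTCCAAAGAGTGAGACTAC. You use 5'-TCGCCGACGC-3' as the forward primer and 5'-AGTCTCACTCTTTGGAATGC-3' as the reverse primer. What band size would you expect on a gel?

125 bp

The forward primer matches the template at positions 48–57.
Taking the reverse complement of AGTCTCACTCTTTGGAATGC gives GCATTCCAAAGAGTGAGACT, found at positions 153–172 on the template; the primer anneals here to the top strand with its 3' end pointing upstream.
Product length = (reverse-primer end) − (forward-primer start) + 1 = 172 − 48 + 1 = 125 bp.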